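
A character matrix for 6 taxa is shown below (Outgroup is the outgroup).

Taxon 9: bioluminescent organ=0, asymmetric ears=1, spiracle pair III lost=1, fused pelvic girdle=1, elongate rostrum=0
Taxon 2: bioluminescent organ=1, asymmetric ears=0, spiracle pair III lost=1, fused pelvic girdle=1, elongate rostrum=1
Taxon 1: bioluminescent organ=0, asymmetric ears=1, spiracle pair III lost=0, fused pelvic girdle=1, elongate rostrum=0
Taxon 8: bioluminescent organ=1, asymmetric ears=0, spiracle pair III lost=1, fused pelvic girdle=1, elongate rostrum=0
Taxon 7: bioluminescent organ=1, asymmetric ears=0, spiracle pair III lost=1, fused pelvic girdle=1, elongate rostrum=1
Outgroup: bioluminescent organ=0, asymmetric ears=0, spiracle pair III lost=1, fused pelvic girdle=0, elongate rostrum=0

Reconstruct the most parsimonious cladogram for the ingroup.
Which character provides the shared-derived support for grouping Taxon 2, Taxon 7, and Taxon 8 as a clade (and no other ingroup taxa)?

Character polarity is set by the outgroup: the derived state is whichever differs from the outgroup's state, so for spiracle pair III lost the derived state is '0', and for the remaining characters it is '1'.
Only Taxon 2, Taxon 7, and Taxon 8 show the derived state '1' for bioluminescent organ, supporting them as a clade.
asymmetric ears (derived state '1') is shared by Taxon 1 and Taxon 9 — a synapomorphy uniting that clade.
spiracle pair III lost: derived state '0' in Taxon 1 only — an autapomorphy, so it tells us nothing about relationships among taxa.
All ingroup taxa share the derived state '1' for fused pelvic girdle; it defines the ingroup but does not resolve relationships within it.
Only Taxon 2 and Taxon 7 show the derived state '1' for elongate rostrum, supporting them as a clade.
Most parsimonious ingroup topology: ((Taxon 1,Taxon 9),((Taxon 7,Taxon 2),Taxon 8)).
The clade {Taxon 2, Taxon 7, Taxon 8} is supported by bioluminescent organ: its derived state '1' occurs in exactly those taxa and in no other taxon (including the outgroup).

bioluminescent organ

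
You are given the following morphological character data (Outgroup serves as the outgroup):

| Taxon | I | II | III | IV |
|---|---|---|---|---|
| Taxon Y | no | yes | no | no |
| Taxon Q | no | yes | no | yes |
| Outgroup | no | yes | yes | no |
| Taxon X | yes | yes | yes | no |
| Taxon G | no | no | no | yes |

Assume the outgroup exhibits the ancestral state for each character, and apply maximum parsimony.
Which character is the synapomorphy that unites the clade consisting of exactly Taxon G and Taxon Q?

IV

Character polarity is set by the outgroup: the derived state is whichever differs from the outgroup's state, so for II, III the derived state is 'no', and for the remaining characters it is 'yes'.
I: derived state 'yes' in Taxon X only — an autapomorphy, so it tells us nothing about relationships among taxa.
II: derived state 'no' in Taxon G only — an autapomorphy, so it tells us nothing about relationships among taxa.
III (derived state 'no') is shared by Taxon G, Taxon Q, and Taxon Y — a synapomorphy uniting that clade.
IV (derived state 'yes') is shared by Taxon G and Taxon Q — a synapomorphy uniting that clade.
Most parsimonious ingroup topology: ((Taxon Y,(Taxon Q,Taxon G)),Taxon X).
The clade {Taxon G, Taxon Q} is supported by IV: its derived state 'yes' occurs in exactly those taxa and in no other taxon (including the outgroup).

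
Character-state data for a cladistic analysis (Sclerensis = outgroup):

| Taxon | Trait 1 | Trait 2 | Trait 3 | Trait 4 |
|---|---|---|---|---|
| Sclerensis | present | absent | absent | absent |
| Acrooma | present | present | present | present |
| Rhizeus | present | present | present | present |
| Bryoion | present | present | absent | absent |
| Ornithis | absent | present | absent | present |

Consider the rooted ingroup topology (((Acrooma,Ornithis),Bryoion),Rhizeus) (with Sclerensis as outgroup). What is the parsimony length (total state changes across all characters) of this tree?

6

Map each character onto (((Acrooma,Ornithis),Bryoion),Rhizeus) (rooted by Sclerensis) and count the minimum state changes it requires (Fitch parsimony):
Trait 1: 1; Trait 2: 1; Trait 3: 2; Trait 4: 2.
Total tree length = 6.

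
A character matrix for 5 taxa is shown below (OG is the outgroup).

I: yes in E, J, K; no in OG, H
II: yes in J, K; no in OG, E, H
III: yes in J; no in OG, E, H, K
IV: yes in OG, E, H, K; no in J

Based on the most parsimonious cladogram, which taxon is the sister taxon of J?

K

Character polarity is set by the outgroup: the derived state is whichever differs from the outgroup's state, so for IV the derived state is 'no', and for the remaining characters it is 'yes'.
I: derived state 'yes' in E, J, and K only — synapomorphy for {E, J, K}.
II (derived state 'yes') is shared by J and K — a synapomorphy uniting that clade.
III: derived state 'yes' in J only — an autapomorphy, so it tells us nothing about relationships among taxa.
IV: derived state 'no' in J only — an autapomorphy, so it tells us nothing about relationships among taxa.
Most parsimonious ingroup topology: (H,((J,K),E)).
J and K form a cherry on this tree, so they are sister taxa.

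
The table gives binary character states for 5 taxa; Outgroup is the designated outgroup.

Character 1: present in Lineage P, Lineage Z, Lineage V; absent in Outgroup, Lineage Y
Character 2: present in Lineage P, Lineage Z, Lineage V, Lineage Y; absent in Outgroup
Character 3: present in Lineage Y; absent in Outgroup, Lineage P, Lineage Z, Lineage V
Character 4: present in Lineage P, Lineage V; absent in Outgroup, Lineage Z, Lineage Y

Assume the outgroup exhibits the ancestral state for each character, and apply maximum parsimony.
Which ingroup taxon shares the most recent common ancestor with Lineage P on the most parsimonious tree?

Lineage V

The outgroup has state 'absent' for every character, so 'present' is the derived state throughout.
Character 1: derived state 'present' in Lineage P, Lineage V, and Lineage Z only — synapomorphy for {Lineage P, Lineage V, Lineage Z}.
Character 2 (derived state 'present') is shared by all ingroup taxa — unites the whole ingroup.
Character 3 (derived state 'present') is unique to Lineage Y (autapomorphy; uninformative for grouping).
Character 4 (derived state 'present') is shared by Lineage P and Lineage V — a synapomorphy uniting that clade.
Most parsimonious ingroup topology: (((Lineage P,Lineage V),Lineage Z),Lineage Y).
Lineage P and Lineage V form a cherry on this tree, so they are sister taxa.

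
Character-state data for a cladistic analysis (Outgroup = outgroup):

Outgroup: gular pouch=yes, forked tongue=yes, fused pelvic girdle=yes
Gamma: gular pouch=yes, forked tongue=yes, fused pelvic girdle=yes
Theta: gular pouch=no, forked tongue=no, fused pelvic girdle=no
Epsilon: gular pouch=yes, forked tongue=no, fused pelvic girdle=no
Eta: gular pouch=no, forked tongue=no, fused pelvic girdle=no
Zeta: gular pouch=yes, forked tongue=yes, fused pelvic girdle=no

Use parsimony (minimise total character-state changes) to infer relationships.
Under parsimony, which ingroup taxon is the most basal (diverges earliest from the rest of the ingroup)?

The outgroup has state 'yes' for every character, so 'no' is the derived state throughout.
gular pouch (derived state 'no') is shared by Eta and Theta — a synapomorphy uniting that clade.
Only Epsilon, Eta, and Theta show the derived state 'no' for forked tongue, supporting them as a clade.
fused pelvic girdle: derived state 'no' in Epsilon, Eta, Theta, and Zeta only — synapomorphy for {Epsilon, Eta, Theta, Zeta}.
Most parsimonious ingroup topology: (Gamma,(((Theta,Eta),Epsilon),Zeta)).
Gamma is sister to the clade containing all other ingroup taxa, so it is the earliest-diverging (most basal) ingroup lineage.

Gamma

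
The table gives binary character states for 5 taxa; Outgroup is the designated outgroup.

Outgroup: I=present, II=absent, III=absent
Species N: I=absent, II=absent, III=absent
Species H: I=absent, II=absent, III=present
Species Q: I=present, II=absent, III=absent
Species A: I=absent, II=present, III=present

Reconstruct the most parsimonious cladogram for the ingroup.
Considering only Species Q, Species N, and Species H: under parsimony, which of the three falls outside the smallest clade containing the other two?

Species Q

Character polarity is set by the outgroup: the derived state is whichever differs from the outgroup's state, so for I the derived state is 'absent', and for the remaining characters it is 'present'.
Only Species A, Species H, and Species N show the derived state 'absent' for I, supporting them as a clade.
II: derived state 'present' in Species A only — an autapomorphy, so it tells us nothing about relationships among taxa.
III: derived state 'present' in Species A and Species H only — synapomorphy for {Species A, Species H}.
Most parsimonious ingroup topology: ((Species N,(Species H,Species A)),Species Q).
Species N and Species H share a more recent common ancestor with each other than either does with Species Q, so Species Q is the least closely related of the three.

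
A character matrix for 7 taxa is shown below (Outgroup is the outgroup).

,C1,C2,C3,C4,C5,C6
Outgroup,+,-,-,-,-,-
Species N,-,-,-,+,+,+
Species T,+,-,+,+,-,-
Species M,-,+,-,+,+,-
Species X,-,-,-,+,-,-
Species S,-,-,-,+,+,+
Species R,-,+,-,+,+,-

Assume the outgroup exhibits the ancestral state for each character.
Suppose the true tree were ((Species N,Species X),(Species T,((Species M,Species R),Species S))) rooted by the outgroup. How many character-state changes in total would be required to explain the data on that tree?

9

Map each character onto ((Species N,Species X),(Species T,((Species M,Species R),Species S))) (rooted by Outgroup) and count the minimum state changes it requires (Fitch parsimony):
C1: 2; C2: 1; C3: 1; C4: 1; C5: 2; C6: 2.
Total tree length = 9.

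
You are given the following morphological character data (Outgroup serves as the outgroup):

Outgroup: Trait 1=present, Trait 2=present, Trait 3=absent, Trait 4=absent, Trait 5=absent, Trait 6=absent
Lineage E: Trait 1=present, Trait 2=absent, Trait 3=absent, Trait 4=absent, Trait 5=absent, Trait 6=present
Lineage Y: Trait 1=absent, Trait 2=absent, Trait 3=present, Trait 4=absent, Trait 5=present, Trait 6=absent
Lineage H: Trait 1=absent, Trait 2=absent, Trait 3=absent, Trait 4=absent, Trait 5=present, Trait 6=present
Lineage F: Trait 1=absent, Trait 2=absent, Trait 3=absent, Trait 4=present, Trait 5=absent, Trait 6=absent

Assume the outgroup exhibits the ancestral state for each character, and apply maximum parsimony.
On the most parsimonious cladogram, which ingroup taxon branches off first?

Lineage E

Character polarity is set by the outgroup: the derived state is whichever differs from the outgroup's state, so for Trait 1, Trait 2 the derived state is 'absent', and for the remaining characters it is 'present'.
Trait 1: derived state 'absent' in Lineage F, Lineage H, and Lineage Y only — synapomorphy for {Lineage F, Lineage H, Lineage Y}.
Trait 2 (derived state 'absent') is shared by all ingroup taxa — unites the whole ingroup.
Trait 3: derived state 'present' in Lineage Y only — an autapomorphy, so it tells us nothing about relationships among taxa.
Trait 4 (derived state 'present') is unique to Lineage F (autapomorphy; uninformative for grouping).
Trait 5: derived state 'present' in Lineage H and Lineage Y only — synapomorphy for {Lineage H, Lineage Y}.
Trait 6 groups Lineage E and Lineage H, which is incompatible with the clades supported by the remaining characters; treating it as convergent (homoplasy) costs fewer steps than any alternative tree.
Most parsimonious ingroup topology: (Lineage E,((Lineage Y,Lineage H),Lineage F)).
Lineage E is sister to the clade containing all other ingroup taxa, so it is the earliest-diverging (most basal) ingroup lineage.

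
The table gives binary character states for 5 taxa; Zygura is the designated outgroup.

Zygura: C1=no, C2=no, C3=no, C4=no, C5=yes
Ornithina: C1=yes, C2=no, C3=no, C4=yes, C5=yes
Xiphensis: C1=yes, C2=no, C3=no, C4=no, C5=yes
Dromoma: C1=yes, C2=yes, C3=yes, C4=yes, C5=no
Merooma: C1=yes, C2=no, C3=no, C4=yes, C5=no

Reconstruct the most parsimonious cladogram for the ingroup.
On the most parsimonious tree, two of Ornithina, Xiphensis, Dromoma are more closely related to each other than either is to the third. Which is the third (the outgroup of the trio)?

Xiphensis

Character polarity is set by the outgroup: the derived state is whichever differs from the outgroup's state, so for C5 the derived state is 'no', and for the remaining characters it is 'yes'.
All ingroup taxa share the derived state 'yes' for C1; it defines the ingroup but does not resolve relationships within it.
C2 (derived state 'yes') is unique to Dromoma (autapomorphy; uninformative for grouping).
C3: derived state 'yes' in Dromoma only — an autapomorphy, so it tells us nothing about relationships among taxa.
C4 (derived state 'yes') is shared by Dromoma, Merooma, and Ornithina — a synapomorphy uniting that clade.
C5 (derived state 'no') is shared by Dromoma and Merooma — a synapomorphy uniting that clade.
Most parsimonious ingroup topology: ((Ornithina,(Dromoma,Merooma)),Xiphensis).
Ornithina and Dromoma share a more recent common ancestor with each other than either does with Xiphensis, so Xiphensis is the least closely related of the three.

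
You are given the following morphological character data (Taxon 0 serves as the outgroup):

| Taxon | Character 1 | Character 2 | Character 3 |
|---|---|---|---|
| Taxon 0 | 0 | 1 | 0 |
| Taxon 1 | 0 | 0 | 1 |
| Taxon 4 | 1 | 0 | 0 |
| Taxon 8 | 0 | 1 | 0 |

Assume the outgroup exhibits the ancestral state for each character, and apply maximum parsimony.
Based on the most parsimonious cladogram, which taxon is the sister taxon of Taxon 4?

Taxon 1

Character polarity is set by the outgroup: the derived state is whichever differs from the outgroup's state, so for Character 2 the derived state is '0', and for the remaining characters it is '1'.
Character 1 (derived state '1') is unique to Taxon 4 (autapomorphy; uninformative for grouping).
Only Taxon 1 and Taxon 4 show the derived state '0' for Character 2, supporting them as a clade.
Character 3 (derived state '1') is unique to Taxon 1 (autapomorphy; uninformative for grouping).
Most parsimonious ingroup topology: ((Taxon 1,Taxon 4),Taxon 8).
Taxon 4 and Taxon 1 form a cherry on this tree, so they are sister taxa.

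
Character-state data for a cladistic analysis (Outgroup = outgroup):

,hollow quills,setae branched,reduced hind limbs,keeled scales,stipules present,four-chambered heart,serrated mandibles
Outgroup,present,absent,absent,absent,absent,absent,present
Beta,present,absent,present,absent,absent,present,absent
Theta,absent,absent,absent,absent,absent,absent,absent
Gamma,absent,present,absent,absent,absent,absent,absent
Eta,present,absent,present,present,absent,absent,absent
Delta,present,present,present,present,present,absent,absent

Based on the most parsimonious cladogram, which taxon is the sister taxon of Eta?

Character polarity is set by the outgroup: the derived state is whichever differs from the outgroup's state, so for hollow quills, serrated mandibles the derived state is 'absent', and for the remaining characters it is 'present'.
hollow quills (derived state 'absent') is shared by Gamma and Theta — a synapomorphy uniting that clade.
setae branched groups Delta and Gamma, which is incompatible with the clades supported by the remaining characters; treating it as convergent (homoplasy) costs fewer steps than any alternative tree.
Only Beta, Delta, and Eta show the derived state 'present' for reduced hind limbs, supporting them as a clade.
keeled scales (derived state 'present') is shared by Delta and Eta — a synapomorphy uniting that clade.
stipules present: derived state 'present' in Delta only — an autapomorphy, so it tells us nothing about relationships among taxa.
four-chambered heart: derived state 'present' in Beta only — an autapomorphy, so it tells us nothing about relationships among taxa.
All ingroup taxa share the derived state 'absent' for serrated mandibles; it defines the ingroup but does not resolve relationships within it.
Most parsimonious ingroup topology: ((Beta,(Eta,Delta)),(Theta,Gamma)).
Eta and Delta form a cherry on this tree, so they are sister taxa.

Delta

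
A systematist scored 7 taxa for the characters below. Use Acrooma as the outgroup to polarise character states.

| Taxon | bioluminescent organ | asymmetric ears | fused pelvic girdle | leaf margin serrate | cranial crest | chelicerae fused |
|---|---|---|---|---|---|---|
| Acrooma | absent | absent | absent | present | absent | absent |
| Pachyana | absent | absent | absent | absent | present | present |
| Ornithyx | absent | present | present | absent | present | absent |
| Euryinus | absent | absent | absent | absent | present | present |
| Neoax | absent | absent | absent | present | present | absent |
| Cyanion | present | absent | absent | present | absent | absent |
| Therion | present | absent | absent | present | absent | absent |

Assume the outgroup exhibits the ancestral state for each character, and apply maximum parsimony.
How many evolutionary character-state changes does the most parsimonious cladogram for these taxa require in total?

Character polarity is set by the outgroup: the derived state is whichever differs from the outgroup's state, so for leaf margin serrate the derived state is 'absent', and for the remaining characters it is 'present'.
Only Cyanion and Therion show the derived state 'present' for bioluminescent organ, supporting them as a clade.
asymmetric ears: derived state 'present' in Ornithyx only — an autapomorphy, so it tells us nothing about relationships among taxa.
fused pelvic girdle: derived state 'present' in Ornithyx only — an autapomorphy, so it tells us nothing about relationships among taxa.
leaf margin serrate: derived state 'absent' in Euryinus, Ornithyx, and Pachyana only — synapomorphy for {Euryinus, Ornithyx, Pachyana}.
Only Euryinus, Neoax, Ornithyx, and Pachyana show the derived state 'present' for cranial crest, supporting them as a clade.
Only Euryinus and Pachyana show the derived state 'present' for chelicerae fused, supporting them as a clade.
Most parsimonious ingroup topology: ((((Pachyana,Euryinus),Ornithyx),Neoax),(Cyanion,Therion)).
Changes per character on this tree: bioluminescent organ: 1; asymmetric ears: 1; fused pelvic girdle: 1; leaf margin serrate: 1; cranial crest: 1; chelicerae fused: 1.
Total = 6.

6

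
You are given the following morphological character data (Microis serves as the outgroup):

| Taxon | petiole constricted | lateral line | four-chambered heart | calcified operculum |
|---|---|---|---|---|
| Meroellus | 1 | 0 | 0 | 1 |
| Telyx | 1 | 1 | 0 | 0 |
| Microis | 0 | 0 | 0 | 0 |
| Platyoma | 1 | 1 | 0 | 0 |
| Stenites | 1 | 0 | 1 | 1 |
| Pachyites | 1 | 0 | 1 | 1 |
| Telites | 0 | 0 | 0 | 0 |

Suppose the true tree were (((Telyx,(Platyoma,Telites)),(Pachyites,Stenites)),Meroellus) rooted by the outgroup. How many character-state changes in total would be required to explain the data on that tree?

Map each character onto (((Telyx,(Platyoma,Telites)),(Pachyites,Stenites)),Meroellus) (rooted by Microis) and count the minimum state changes it requires (Fitch parsimony):
petiole constricted: 2; lateral line: 2; four-chambered heart: 1; calcified operculum: 2.
Total tree length = 7.

7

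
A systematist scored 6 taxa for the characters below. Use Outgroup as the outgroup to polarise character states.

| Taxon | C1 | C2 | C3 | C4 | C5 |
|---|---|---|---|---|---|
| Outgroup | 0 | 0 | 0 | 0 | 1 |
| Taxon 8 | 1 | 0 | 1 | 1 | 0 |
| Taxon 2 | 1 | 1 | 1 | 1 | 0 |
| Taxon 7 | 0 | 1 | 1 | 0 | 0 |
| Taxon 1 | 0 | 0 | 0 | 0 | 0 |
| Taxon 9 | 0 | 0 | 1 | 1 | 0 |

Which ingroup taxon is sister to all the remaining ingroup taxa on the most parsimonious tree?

Taxon 1

Character polarity is set by the outgroup: the derived state is whichever differs from the outgroup's state, so for C5 the derived state is '0', and for the remaining characters it is '1'.
C1 (derived state '1') is shared by Taxon 2 and Taxon 8 — a synapomorphy uniting that clade.
C2 groups Taxon 2 and Taxon 7, which is incompatible with the clades supported by the remaining characters; treating it as convergent (homoplasy) costs fewer steps than any alternative tree.
Only Taxon 2, Taxon 7, Taxon 8, and Taxon 9 show the derived state '1' for C3, supporting them as a clade.
C4: derived state '1' in Taxon 2, Taxon 8, and Taxon 9 only — synapomorphy for {Taxon 2, Taxon 8, Taxon 9}.
C5 (derived state '0') is shared by all ingroup taxa — unites the whole ingroup.
Most parsimonious ingroup topology: ((((Taxon 8,Taxon 2),Taxon 9),Taxon 7),Taxon 1).
Taxon 1 is sister to the clade containing all other ingroup taxa, so it is the earliest-diverging (most basal) ingroup lineage.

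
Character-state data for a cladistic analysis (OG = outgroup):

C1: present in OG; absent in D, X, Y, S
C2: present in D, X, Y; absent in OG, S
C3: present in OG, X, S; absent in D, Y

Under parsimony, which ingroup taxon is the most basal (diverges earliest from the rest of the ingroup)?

S

Character polarity is set by the outgroup: the derived state is whichever differs from the outgroup's state, so for C1, C3 the derived state is 'absent', and for the remaining characters it is 'present'.
All ingroup taxa share the derived state 'absent' for C1; it defines the ingroup but does not resolve relationships within it.
C2: derived state 'present' in D, X, and Y only — synapomorphy for {D, X, Y}.
C3: derived state 'absent' in D and Y only — synapomorphy for {D, Y}.
Most parsimonious ingroup topology: (((D,Y),X),S).
S is sister to the clade containing all other ingroup taxa, so it is the earliest-diverging (most basal) ingroup lineage.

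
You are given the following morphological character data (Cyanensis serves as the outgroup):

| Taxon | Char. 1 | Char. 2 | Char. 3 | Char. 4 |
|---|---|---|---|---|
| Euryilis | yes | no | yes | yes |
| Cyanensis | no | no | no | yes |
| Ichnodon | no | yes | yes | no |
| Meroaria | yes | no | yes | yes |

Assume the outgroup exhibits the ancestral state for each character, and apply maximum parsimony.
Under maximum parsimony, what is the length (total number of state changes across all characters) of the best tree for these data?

Character polarity is set by the outgroup: the derived state is whichever differs from the outgroup's state, so for Char. 4 the derived state is 'no', and for the remaining characters it is 'yes'.
Only Euryilis and Meroaria show the derived state 'yes' for Char. 1, supporting them as a clade.
Char. 2 (derived state 'yes') is unique to Ichnodon (autapomorphy; uninformative for grouping).
Char. 3 (derived state 'yes') is shared by all ingroup taxa — unites the whole ingroup.
Char. 4 (derived state 'no') is unique to Ichnodon (autapomorphy; uninformative for grouping).
Most parsimonious ingroup topology: (Ichnodon,(Meroaria,Euryilis)).
Changes per character on this tree: Char. 1: 1; Char. 2: 1; Char. 3: 1; Char. 4: 1.
Total = 4.

4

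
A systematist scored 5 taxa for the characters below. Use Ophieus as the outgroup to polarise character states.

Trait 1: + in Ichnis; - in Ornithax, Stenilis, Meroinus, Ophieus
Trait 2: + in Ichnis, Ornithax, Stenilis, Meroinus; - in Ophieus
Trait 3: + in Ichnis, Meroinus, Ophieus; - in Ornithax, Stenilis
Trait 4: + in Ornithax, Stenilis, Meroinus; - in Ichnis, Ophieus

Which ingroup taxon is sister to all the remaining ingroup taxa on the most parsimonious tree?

Ichnis

Character polarity is set by the outgroup: the derived state is whichever differs from the outgroup's state, so for Trait 3 the derived state is '-', and for the remaining characters it is '+'.
Trait 1: derived state '+' in Ichnis only — an autapomorphy, so it tells us nothing about relationships among taxa.
All ingroup taxa share the derived state '+' for Trait 2; it defines the ingroup but does not resolve relationships within it.
Only Ornithax and Stenilis show the derived state '-' for Trait 3, supporting them as a clade.
Trait 4: derived state '+' in Meroinus, Ornithax, and Stenilis only — synapomorphy for {Meroinus, Ornithax, Stenilis}.
Most parsimonious ingroup topology: (((Ornithax,Stenilis),Meroinus),Ichnis).
Ichnis is sister to the clade containing all other ingroup taxa, so it is the earliest-diverging (most basal) ingroup lineage.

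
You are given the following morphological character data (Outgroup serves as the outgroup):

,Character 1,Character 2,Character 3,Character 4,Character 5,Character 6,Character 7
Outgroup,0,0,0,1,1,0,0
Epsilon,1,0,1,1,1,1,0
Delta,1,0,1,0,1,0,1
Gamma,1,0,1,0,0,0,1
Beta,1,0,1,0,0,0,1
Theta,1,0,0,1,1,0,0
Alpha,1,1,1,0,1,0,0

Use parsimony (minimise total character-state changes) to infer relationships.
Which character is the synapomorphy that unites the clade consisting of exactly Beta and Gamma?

Character 5

Character polarity is set by the outgroup: the derived state is whichever differs from the outgroup's state, so for Character 4, Character 5 the derived state is '0', and for the remaining characters it is '1'.
All ingroup taxa share the derived state '1' for Character 1; it defines the ingroup but does not resolve relationships within it.
Character 2: derived state '1' in Alpha only — an autapomorphy, so it tells us nothing about relationships among taxa.
Only Alpha, Beta, Delta, Epsilon, and Gamma show the derived state '1' for Character 3, supporting them as a clade.
Character 4: derived state '0' in Alpha, Beta, Delta, and Gamma only — synapomorphy for {Alpha, Beta, Delta, Gamma}.
Only Beta and Gamma show the derived state '0' for Character 5, supporting them as a clade.
Character 6: derived state '1' in Epsilon only — an autapomorphy, so it tells us nothing about relationships among taxa.
Character 7: derived state '1' in Beta, Delta, and Gamma only — synapomorphy for {Beta, Delta, Gamma}.
Most parsimonious ingroup topology: ((Epsilon,((Delta,(Gamma,Beta)),Alpha)),Theta).
The clade {Beta, Gamma} is supported by Character 5: its derived state '0' occurs in exactly those taxa and in no other taxon (including the outgroup).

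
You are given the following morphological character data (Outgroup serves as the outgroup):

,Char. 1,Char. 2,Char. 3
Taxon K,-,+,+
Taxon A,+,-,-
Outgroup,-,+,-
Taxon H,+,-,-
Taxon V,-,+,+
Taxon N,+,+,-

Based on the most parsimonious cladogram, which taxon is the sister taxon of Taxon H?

Character polarity is set by the outgroup: the derived state is whichever differs from the outgroup's state, so for Char. 2 the derived state is '-', and for the remaining characters it is '+'.
Char. 1 (derived state '+') is shared by Taxon A, Taxon H, and Taxon N — a synapomorphy uniting that clade.
Only Taxon A and Taxon H show the derived state '-' for Char. 2, supporting them as a clade.
Only Taxon K and Taxon V show the derived state '+' for Char. 3, supporting them as a clade.
Most parsimonious ingroup topology: ((Taxon K,Taxon V),((Taxon H,Taxon A),Taxon N)).
Taxon H and Taxon A form a cherry on this tree, so they are sister taxa.

Taxon A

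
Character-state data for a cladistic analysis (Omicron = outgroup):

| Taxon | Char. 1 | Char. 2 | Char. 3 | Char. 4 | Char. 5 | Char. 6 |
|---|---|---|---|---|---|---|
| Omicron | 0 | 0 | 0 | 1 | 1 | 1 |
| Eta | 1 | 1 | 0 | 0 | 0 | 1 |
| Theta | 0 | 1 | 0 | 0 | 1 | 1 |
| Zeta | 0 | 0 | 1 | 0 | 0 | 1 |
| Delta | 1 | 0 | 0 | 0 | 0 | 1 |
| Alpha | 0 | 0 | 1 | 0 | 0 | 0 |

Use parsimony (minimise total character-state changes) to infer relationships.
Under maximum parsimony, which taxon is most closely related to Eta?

Delta

Character polarity is set by the outgroup: the derived state is whichever differs from the outgroup's state, so for Char. 4, Char. 5, Char. 6 the derived state is '0', and for the remaining characters it is '1'.
Only Delta and Eta show the derived state '1' for Char. 1, supporting them as a clade.
Char. 2 (state '1') occurs in Eta and Theta but conflicts with the nesting implied by the other characters — most parsimoniously interpreted as homoplasy.
Char. 3 (derived state '1') is shared by Alpha and Zeta — a synapomorphy uniting that clade.
All ingroup taxa share the derived state '0' for Char. 4; it defines the ingroup but does not resolve relationships within it.
Only Alpha, Delta, Eta, and Zeta show the derived state '0' for Char. 5, supporting them as a clade.
Char. 6: derived state '0' in Alpha only — an autapomorphy, so it tells us nothing about relationships among taxa.
Most parsimonious ingroup topology: (((Zeta,Alpha),(Eta,Delta)),Theta).
Eta and Delta form a cherry on this tree, so they are sister taxa.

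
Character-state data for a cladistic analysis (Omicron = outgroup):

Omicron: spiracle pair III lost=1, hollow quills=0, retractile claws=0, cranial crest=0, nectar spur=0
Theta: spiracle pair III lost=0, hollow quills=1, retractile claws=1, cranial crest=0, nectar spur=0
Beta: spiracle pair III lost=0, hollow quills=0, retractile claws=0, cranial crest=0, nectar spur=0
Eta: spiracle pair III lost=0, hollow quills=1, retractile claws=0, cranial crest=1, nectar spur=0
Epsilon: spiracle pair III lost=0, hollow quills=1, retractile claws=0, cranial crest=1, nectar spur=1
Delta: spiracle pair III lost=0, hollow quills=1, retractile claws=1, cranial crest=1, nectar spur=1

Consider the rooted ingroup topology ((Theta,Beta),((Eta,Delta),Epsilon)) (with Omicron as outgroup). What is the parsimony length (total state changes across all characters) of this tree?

Map each character onto ((Theta,Beta),((Eta,Delta),Epsilon)) (rooted by Omicron) and count the minimum state changes it requires (Fitch parsimony):
spiracle pair III lost: 1; hollow quills: 2; retractile claws: 2; cranial crest: 1; nectar spur: 2.
Total tree length = 8.

8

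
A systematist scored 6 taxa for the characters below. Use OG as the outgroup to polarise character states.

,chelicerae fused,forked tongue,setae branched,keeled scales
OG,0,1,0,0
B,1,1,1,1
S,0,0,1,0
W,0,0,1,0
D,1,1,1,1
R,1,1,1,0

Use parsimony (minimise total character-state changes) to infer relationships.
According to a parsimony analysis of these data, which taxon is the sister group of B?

D

Character polarity is set by the outgroup: the derived state is whichever differs from the outgroup's state, so for forked tongue the derived state is '0', and for the remaining characters it is '1'.
chelicerae fused (derived state '1') is shared by B, D, and R — a synapomorphy uniting that clade.
Only S and W show the derived state '0' for forked tongue, supporting them as a clade.
All ingroup taxa share the derived state '1' for setae branched; it defines the ingroup but does not resolve relationships within it.
Only B and D show the derived state '1' for keeled scales, supporting them as a clade.
Most parsimonious ingroup topology: (((B,D),R),(S,W)).
B and D form a cherry on this tree, so they are sister taxa.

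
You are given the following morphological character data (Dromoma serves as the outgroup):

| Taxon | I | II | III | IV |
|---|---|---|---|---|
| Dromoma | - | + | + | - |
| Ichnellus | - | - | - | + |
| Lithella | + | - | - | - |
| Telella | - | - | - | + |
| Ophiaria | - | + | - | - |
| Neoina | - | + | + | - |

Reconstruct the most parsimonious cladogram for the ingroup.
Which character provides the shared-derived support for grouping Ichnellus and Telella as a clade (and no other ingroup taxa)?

Character polarity is set by the outgroup: the derived state is whichever differs from the outgroup's state, so for II, III the derived state is '-', and for the remaining characters it is '+'.
I: derived state '+' in Lithella only — an autapomorphy, so it tells us nothing about relationships among taxa.
II (derived state '-') is shared by Ichnellus, Lithella, and Telella — a synapomorphy uniting that clade.
III: derived state '-' in Ichnellus, Lithella, Ophiaria, and Telella only — synapomorphy for {Ichnellus, Lithella, Ophiaria, Telella}.
IV: derived state '+' in Ichnellus and Telella only — synapomorphy for {Ichnellus, Telella}.
Most parsimonious ingroup topology: ((((Ichnellus,Telella),Lithella),Ophiaria),Neoina).
The clade {Ichnellus, Telella} is supported by IV: its derived state '+' occurs in exactly those taxa and in no other taxon (including the outgroup).

IV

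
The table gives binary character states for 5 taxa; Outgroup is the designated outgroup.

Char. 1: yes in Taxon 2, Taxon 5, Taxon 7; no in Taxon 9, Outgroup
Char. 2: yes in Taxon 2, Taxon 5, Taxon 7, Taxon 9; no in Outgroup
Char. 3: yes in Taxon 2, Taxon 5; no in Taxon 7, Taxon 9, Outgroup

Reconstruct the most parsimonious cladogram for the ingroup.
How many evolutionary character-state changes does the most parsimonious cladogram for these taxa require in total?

3

The outgroup has state 'no' for every character, so 'yes' is the derived state throughout.
Only Taxon 2, Taxon 5, and Taxon 7 show the derived state 'yes' for Char. 1, supporting them as a clade.
All ingroup taxa share the derived state 'yes' for Char. 2; it defines the ingroup but does not resolve relationships within it.
Char. 3: derived state 'yes' in Taxon 2 and Taxon 5 only — synapomorphy for {Taxon 2, Taxon 5}.
Most parsimonious ingroup topology: (((Taxon 5,Taxon 2),Taxon 7),Taxon 9).
Changes per character on this tree: Char. 1: 1; Char. 2: 1; Char. 3: 1.
Total = 3.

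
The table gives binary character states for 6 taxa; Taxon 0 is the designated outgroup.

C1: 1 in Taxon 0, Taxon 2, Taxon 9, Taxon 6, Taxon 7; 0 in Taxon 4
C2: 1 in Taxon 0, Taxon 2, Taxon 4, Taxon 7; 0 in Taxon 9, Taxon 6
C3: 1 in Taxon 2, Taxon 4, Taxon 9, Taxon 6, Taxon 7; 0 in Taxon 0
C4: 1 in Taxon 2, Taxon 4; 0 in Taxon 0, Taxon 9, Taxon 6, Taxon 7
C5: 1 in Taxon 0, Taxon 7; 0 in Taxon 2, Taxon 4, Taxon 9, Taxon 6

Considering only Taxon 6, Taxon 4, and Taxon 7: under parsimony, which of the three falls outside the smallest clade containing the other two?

Taxon 7

Character polarity is set by the outgroup: the derived state is whichever differs from the outgroup's state, so for C1, C2, C5 the derived state is '0', and for the remaining characters it is '1'.
C1: derived state '0' in Taxon 4 only — an autapomorphy, so it tells us nothing about relationships among taxa.
C2 (derived state '0') is shared by Taxon 6 and Taxon 9 — a synapomorphy uniting that clade.
C3 (derived state '1') is shared by all ingroup taxa — unites the whole ingroup.
C4: derived state '1' in Taxon 2 and Taxon 4 only — synapomorphy for {Taxon 2, Taxon 4}.
C5: derived state '0' in Taxon 2, Taxon 4, Taxon 6, and Taxon 9 only — synapomorphy for {Taxon 2, Taxon 4, Taxon 6, Taxon 9}.
Most parsimonious ingroup topology: (((Taxon 4,Taxon 2),(Taxon 9,Taxon 6)),Taxon 7).
Taxon 6 and Taxon 4 share a more recent common ancestor with each other than either does with Taxon 7, so Taxon 7 is the least closely related of the three.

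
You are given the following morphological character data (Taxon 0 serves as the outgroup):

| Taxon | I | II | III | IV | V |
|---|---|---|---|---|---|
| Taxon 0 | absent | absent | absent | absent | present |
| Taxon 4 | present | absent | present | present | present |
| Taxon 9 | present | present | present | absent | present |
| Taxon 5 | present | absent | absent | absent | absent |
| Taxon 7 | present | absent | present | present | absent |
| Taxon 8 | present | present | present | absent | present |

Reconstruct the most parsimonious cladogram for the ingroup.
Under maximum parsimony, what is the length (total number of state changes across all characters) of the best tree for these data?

Character polarity is set by the outgroup: the derived state is whichever differs from the outgroup's state, so for V the derived state is 'absent', and for the remaining characters it is 'present'.
I (derived state 'present') is shared by all ingroup taxa — unites the whole ingroup.
II (derived state 'present') is shared by Taxon 8 and Taxon 9 — a synapomorphy uniting that clade.
Only Taxon 4, Taxon 7, Taxon 8, and Taxon 9 show the derived state 'present' for III, supporting them as a clade.
IV: derived state 'present' in Taxon 4 and Taxon 7 only — synapomorphy for {Taxon 4, Taxon 7}.
V (state 'absent') occurs in Taxon 5 and Taxon 7 but conflicts with the nesting implied by the other characters — most parsimoniously interpreted as homoplasy.
Most parsimonious ingroup topology: (((Taxon 7,Taxon 4),(Taxon 9,Taxon 8)),Taxon 5).
Changes per character on this tree: I: 1; II: 1; III: 1; IV: 1; V: 2.
Total = 6.

6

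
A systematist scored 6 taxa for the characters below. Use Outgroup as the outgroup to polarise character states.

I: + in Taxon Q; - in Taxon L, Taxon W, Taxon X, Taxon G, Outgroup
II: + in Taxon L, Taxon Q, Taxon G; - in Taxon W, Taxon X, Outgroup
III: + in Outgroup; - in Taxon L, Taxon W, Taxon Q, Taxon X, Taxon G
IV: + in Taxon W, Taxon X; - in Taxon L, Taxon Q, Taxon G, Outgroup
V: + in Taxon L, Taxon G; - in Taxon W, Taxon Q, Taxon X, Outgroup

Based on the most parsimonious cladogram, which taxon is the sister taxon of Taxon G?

Taxon L

Character polarity is set by the outgroup: the derived state is whichever differs from the outgroup's state, so for III the derived state is '-', and for the remaining characters it is '+'.
I: derived state '+' in Taxon Q only — an autapomorphy, so it tells us nothing about relationships among taxa.
Only Taxon G, Taxon L, and Taxon Q show the derived state '+' for II, supporting them as a clade.
III (derived state '-') is shared by all ingroup taxa — unites the whole ingroup.
IV: derived state '+' in Taxon W and Taxon X only — synapomorphy for {Taxon W, Taxon X}.
V (derived state '+') is shared by Taxon G and Taxon L — a synapomorphy uniting that clade.
Most parsimonious ingroup topology: ((Taxon W,Taxon X),((Taxon G,Taxon L),Taxon Q)).
Taxon G and Taxon L form a cherry on this tree, so they are sister taxa.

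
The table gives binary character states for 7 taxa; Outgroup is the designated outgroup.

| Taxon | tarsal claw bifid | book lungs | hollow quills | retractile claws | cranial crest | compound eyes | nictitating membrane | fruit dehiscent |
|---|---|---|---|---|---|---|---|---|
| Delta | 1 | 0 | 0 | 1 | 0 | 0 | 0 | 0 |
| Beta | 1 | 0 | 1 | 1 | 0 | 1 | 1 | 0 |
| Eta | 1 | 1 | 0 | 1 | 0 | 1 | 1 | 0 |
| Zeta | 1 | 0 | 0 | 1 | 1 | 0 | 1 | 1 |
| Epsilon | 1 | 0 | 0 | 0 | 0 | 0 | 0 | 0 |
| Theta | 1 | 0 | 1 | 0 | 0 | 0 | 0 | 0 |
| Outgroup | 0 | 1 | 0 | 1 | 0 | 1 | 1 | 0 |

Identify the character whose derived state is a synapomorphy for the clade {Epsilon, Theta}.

Character polarity is set by the outgroup: the derived state is whichever differs from the outgroup's state, so for book lungs, retractile claws, compound eyes, nictitating membrane the derived state is '0', and for the remaining characters it is '1'.
tarsal claw bifid (derived state '1') is shared by all ingroup taxa — unites the whole ingroup.
book lungs (derived state '0') is shared by Beta, Delta, Epsilon, Theta, and Zeta — a synapomorphy uniting that clade.
hollow quills (state '1') occurs in Beta and Theta but conflicts with the nesting implied by the other characters — most parsimoniously interpreted as homoplasy.
retractile claws (derived state '0') is shared by Epsilon and Theta — a synapomorphy uniting that clade.
cranial crest: derived state '1' in Zeta only — an autapomorphy, so it tells us nothing about relationships among taxa.
compound eyes: derived state '0' in Delta, Epsilon, Theta, and Zeta only — synapomorphy for {Delta, Epsilon, Theta, Zeta}.
Only Delta, Epsilon, and Theta show the derived state '0' for nictitating membrane, supporting them as a clade.
fruit dehiscent: derived state '1' in Zeta only — an autapomorphy, so it tells us nothing about relationships among taxa.
Most parsimonious ingroup topology: ((((Delta,(Epsilon,Theta)),Zeta),Beta),Eta).
The clade {Epsilon, Theta} is supported by retractile claws: its derived state '0' occurs in exactly those taxa and in no other taxon (including the outgroup).

retractile claws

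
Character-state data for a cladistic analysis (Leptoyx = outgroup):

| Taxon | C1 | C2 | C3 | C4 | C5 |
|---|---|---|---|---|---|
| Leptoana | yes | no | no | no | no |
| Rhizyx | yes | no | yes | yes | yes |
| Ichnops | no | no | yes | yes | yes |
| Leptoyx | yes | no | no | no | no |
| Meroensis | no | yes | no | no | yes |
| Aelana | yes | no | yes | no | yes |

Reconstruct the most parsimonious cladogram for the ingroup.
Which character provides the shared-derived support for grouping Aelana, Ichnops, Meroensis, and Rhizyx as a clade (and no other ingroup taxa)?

C5

Character polarity is set by the outgroup: the derived state is whichever differs from the outgroup's state, so for C1 the derived state is 'no', and for the remaining characters it is 'yes'.
C1 (state 'no') occurs in Ichnops and Meroensis but conflicts with the nesting implied by the other characters — most parsimoniously interpreted as homoplasy.
C2: derived state 'yes' in Meroensis only — an autapomorphy, so it tells us nothing about relationships among taxa.
Only Aelana, Ichnops, and Rhizyx show the derived state 'yes' for C3, supporting them as a clade.
C4: derived state 'yes' in Ichnops and Rhizyx only — synapomorphy for {Ichnops, Rhizyx}.
Only Aelana, Ichnops, Meroensis, and Rhizyx show the derived state 'yes' for C5, supporting them as a clade.
Most parsimonious ingroup topology: ((Meroensis,((Rhizyx,Ichnops),Aelana)),Leptoana).
The clade {Aelana, Ichnops, Meroensis, Rhizyx} is supported by C5: its derived state 'yes' occurs in exactly those taxa and in no other taxon (including the outgroup).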